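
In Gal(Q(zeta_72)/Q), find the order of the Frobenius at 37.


The Frobenius at p in Gal(Q(zeta_n)/Q) = (Z/nZ)* is the class of p, so its order is ord_72(37), the smallest k >= 1 with 37^k = 1 mod 72.
n = 72 = 2^3 * 3^2, phi(72) = 24; the order divides phi(n).
Divisors of 24: 1, 2, 3, 4, 6, 8, 12, 24
Repeated squaring mod 72: 37^1 = 37, 37^2 = 1, 37^4 = 1, 37^8 = 1, 37^16 = 1
Test divisors in increasing order:
  k=1: 37^1 = 37 mod 72
  k=2: 37^2 = 1 mod 72  <- first divisor giving 1
Order = 2

2


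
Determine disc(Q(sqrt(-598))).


For K = Q(sqrt(d)) with d squarefree: disc(K) = d if d = 1 mod 4, and disc(K) = 4d if d = 2 or 3 mod 4.
Here d = -598, and d mod 4 = 2.
d = 2 mod 4, not 1 (O_K = Z[sqrt(d)]), so disc(K) = 4d = 4 * (-598) = -2392

-2392


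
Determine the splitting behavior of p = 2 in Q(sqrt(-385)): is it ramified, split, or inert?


K = Q(sqrt(-385)). Since d mod 4 = 3, disc(K) = -1540.
Check p | disc: -1540 mod 2 = 0.
p divides disc, so p ramifies: (p) = P^2 with e=2, f=1, g=1.
Therefore p is ramified.

ramified


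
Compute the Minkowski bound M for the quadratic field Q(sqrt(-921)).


d = -921, d mod 4 = 3, so disc(K) = 4d = -3684; |disc(K)| = 3684
Imaginary quadratic field, so n = 2, s = r2 = 1, r1 = 0
M = (n!/n^n) * (4/pi)^s * sqrt(|disc(K)|) = (2!/2^2) * (4/pi)^1 * sqrt(3684)
= 0.5 * 1.273240 * 60.695964
= 38.6403

38.6403


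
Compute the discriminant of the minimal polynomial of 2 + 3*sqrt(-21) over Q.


The element 2 + 3*sqrt(-21) has minimal polynomial:
x^2 - 4*x + 193
Discriminant = (-4)^2 - 4*(193)
= 16 - 772
= -756

-756


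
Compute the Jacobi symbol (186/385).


Compute (186/385) via quadratic reciprocity:
  pull out 2: (2/385) = +1  (since 385 mod 8 = 1)
  reciprocity: (93/385) -> +(385/93)
  reduce: (13/93)
  reciprocity: (13/93) -> +(93/13)
  reduce: (2/13)
  pull out 2: (2/13) = -1  (since 13 mod 8 = 5)
  (1/13) = 1
Product of signs = -1

-1


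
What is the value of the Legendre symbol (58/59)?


p = 59 is prime, so compute (58/59) with the reciprocity algorithm (Jacobi-symbol steps: pull out 2s via (2/n), flip via reciprocity, reduce):
  pull out 2: (2/59) = -1  (since 59 mod 8 = 3)
  reciprocity: (29/59) -> +(59/29)
  reduce: (1/29)
  (1/29) = 1
Product of signs = -1
(58/59) = -1

-1


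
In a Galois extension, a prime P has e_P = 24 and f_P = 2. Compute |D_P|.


|D_P| = e * f
= 24 * 2
= 48

48


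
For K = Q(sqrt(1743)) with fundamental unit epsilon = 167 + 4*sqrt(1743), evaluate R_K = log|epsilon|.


epsilon = 167 + 4*sqrt(1743)
= 333.9970
R = ln(333.9970)
= 5.8111

5.8111


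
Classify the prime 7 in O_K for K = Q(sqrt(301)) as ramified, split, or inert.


K = Q(sqrt(301)). Since d mod 4 = 1, disc(K) = 301.
Check p | disc: 301 mod 7 = 0.
p divides disc, so p ramifies: (p) = P^2 with e=2, f=1, g=1.
Therefore p is ramified.

ramified


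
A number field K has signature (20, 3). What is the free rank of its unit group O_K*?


By Dirichlet's unit theorem:
rank = r1 + r2 - 1
= 20 + 3 - 1
= 22

22


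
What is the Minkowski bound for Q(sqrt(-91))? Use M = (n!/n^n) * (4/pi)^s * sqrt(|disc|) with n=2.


d = -91, d mod 4 = 1, so disc(K) = d = -91; |disc(K)| = 91
Imaginary quadratic field, so n = 2, s = r2 = 1, r1 = 0
M = (n!/n^n) * (4/pi)^s * sqrt(|disc(K)|) = (2!/2^2) * (4/pi)^1 * sqrt(91)
= 0.5 * 1.273240 * 9.539392
= 6.0730

6.0730


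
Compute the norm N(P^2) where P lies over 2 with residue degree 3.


N(P^a) = p^(a*f)
= 2^(2*3)
= 2^6
= 64

64


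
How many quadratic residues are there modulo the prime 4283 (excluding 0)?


For prime p, the number of non-zero quadratic residues is (p-1)/2.
= (4283-1)/2
= 2141

2141


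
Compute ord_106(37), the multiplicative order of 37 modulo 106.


We want ord_106(37), the smallest k >= 1 with 37^k = 1 mod 106.
n = 106 = 2 * 53, phi(106) = 52; the order divides phi(n).
Divisors of 52: 1, 2, 4, 13, 26, 52
Repeated squaring mod 106: 37^1 = 37, 37^2 = 97, 37^4 = 81, 37^8 = 95, 37^16 = 15, 37^32 = 13
Test divisors in increasing order:
  k=1: 37^1 = 37 mod 106
  k=2: 37^2 = 97 mod 106
  k=4: 37^4 = 81 mod 106
  k=13: 37^13 = 95 * 81 * 37 = 105 mod 106
  k=26: 37^26 = 15 * 95 * 97 = 1 mod 106  <- first divisor giving 1
Order = 26

26


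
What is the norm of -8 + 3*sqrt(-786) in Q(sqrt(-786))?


N(a + b*sqrt(d)) = a^2 - d*b^2
= (-8)^2 - (-786)*(3)^2
= 64 + 7074
= 7138

7138


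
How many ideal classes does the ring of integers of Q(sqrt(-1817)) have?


K = Q(sqrt(-1817)). d mod 4 = 3, so D = disc(K) = 4d = -7268
h(K) equals the number of primitive reduced positive-definite forms (a, b, c) = a*x^2 + b*x*y + c*y^2 with b^2 - 4ac = D,
where reduced means |b| <= a <= c, with b >= 0 whenever |b| = a or a = c, and primitive means gcd(a, b, c) = 1.
Reduced forces 3a^2 <= |D| = 7268, so 1 <= a <= 49; b must have the parity of D, and c = (b^2 - D)/(4a) must be an integer >= a.
Enumerate a = 1..49, b in [-a, a]:
  a=1: (1, 0, 1817)  [1]
  a=2: (2, 2, 909)  [1]
  a=3: (3, -2, 606), (3, 2, 606)  [2]
  a=4..5: none
  a=6: (6, -2, 303), (6, 2, 303)  [2]
  a=7..8: none
  a=9: (9, -2, 202), (9, 2, 202)  [2]
  a=10: none
  a=11: (11, -6, 166), (11, 6, 166)  [2]
  a=12: none
  a=13: (13, -8, 141), (13, 8, 141)  [2]
  a=14..16: none
  a=17: (17, -12, 109), (17, 12, 109)  [2]
  a=18: (18, -2, 101), (18, 2, 101)  [2]
  a=19: (19, -16, 99), (19, 16, 99)  [2]
  a=20..21: none
  a=22: (22, -6, 83), (22, 6, 83)  [2]
  a=23: (23, 0, 79)  [1]
  a=24..25: none
  a=26: (26, -18, 73), (26, 18, 73)  [2]
  a=27: (27, -20, 71), (27, 20, 71)  [2]
  a=28..32: none
  a=33: (33, -28, 61), (33, -16, 57), (33, 16, 57), (33, 28, 61)  [4]
  a=34: (34, -22, 57), (34, 22, 57)  [2]
  a=35..36: none
  a=37: (37, -24, 53), (37, 24, 53)  [2]
  a=38: (38, -22, 51), (38, 22, 51)  [2]
  a=39: (39, -34, 54), (39, -8, 47), (39, 8, 47), (39, 34, 54)  [4]
  a=40..45: none
  a=46: (46, 46, 51)  [1]
  a=47..49: none
Total reduced forms: 1 + 1 + 2 + 2 + 2 + 2 + 2 + 2 + 2 + 2 + 2 + 1 + 2 + 2 + 4 + 2 + 2 + 2 + 4 + 1 = 40
h = 40

40


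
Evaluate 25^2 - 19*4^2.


x^2 - d*y^2
= 25^2 - 19*4^2
= 625 - 304
= 321

321


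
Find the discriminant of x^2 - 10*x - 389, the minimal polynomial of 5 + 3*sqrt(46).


The element 5 + 3*sqrt(46) has minimal polynomial:
x^2 - 10*x - 389
Discriminant = (-10)^2 - 4*(-389)
= 100 + 1556
= 1656

1656


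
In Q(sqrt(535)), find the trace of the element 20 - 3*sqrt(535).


Tr(a + b*sqrt(d)) = (a + b*sqrt(d)) + (a - b*sqrt(d)) = 2a
= 2 * (20)
= 40

40


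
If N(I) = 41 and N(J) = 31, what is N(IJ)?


N(IJ) = N(I) * N(J)
= 41 * 31
= 1271

1271


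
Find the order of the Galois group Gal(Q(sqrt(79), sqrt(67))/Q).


The 2 square roots of distinct primes are multiplicatively independent over Q,
so [K:Q] = 2^2 and Gal(K/Q) is isomorphic to (Z/2Z)^2.
|Gal| = 2^2 = 4

4


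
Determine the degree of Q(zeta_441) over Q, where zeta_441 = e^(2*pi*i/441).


The degree equals Euler's totient phi(441).
441 = 3^2 * 7^2
phi(441) = 252

252


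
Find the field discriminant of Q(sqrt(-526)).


For K = Q(sqrt(d)) with d squarefree: disc(K) = d if d = 1 mod 4, and disc(K) = 4d if d = 2 or 3 mod 4.
Here d = -526, and d mod 4 = 2.
d = 2 mod 4, not 1 (O_K = Z[sqrt(d)]), so disc(K) = 4d = 4 * (-526) = -2104

-2104


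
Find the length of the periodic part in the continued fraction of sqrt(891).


Run the CF algorithm for sqrt(891).
a_0 = floor(sqrt(891)) = 29; set m_0=0, q_0=1.
Recurrence: m' = q*a - m,  q' = (d - m'^2)/q,  a' = floor((a_0 + m')/q').
  step 1: m=29, q=50, a=1
  step 2: m=21, q=9, a=5
  step 3: m=24, q=35, a=1
  step 4: m=11, q=22, a=1
  step 5: m=11, q=35, a=1
  step 6: m=24, q=9, a=5
  step 7: m=21, q=50, a=1
  step 8: m=29, q=1, a=58
a_8 = 2*a_0 = 58, so the period closes here.
sqrt(891) = [29; 1, 5, 1, 1, 1, 5, 1, 58]
Period length = 8

8


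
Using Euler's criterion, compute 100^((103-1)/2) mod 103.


p = 103 is prime and the exponent is (p-1)/2 = 51, so by Euler's criterion 100^51 = (100/103) = +1 or -1 mod 103.
Compute by square-and-multiply:
  51 = 32 + 16 + 2 + 1 (binary 110011)
  Repeated squaring mod 103: 100^1 = 100, 100^2 = 9, 100^4 = 81, 100^8 = 72, 100^16 = 34, 100^32 = 23
  100^51 = 100^32 * 100^16 * 100^2 * 100^1 = 23 * 34 * 9 * 100 mod 103
    23 * 34 = 782 = 61 mod 103
    61 * 9 = 549 = 34 mod 103
    34 * 100 = 3400 = 1 mod 103
  100^51 = 1 mod 103
Result 1: 100 is a quadratic residue mod 103.
100^51 mod 103 = 1

1


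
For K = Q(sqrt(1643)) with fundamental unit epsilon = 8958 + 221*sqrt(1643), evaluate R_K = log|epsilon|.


epsilon = 8958 + 221*sqrt(1643)
= 17915.9999
R = ln(17915.9999)
= 9.7934

9.7934


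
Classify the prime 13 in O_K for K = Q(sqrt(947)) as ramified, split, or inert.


K = Q(sqrt(947)). Since d mod 4 = 3, disc(K) = 3788.
Check p | disc: 3788 mod 13 = 5.
p does not divide disc. Compute Legendre symbol (d/p):
11^((13-1)/2) mod 13 = -1
(d/p) = -1, so p is inert: (p) stays prime with e=1, f=2, g=1.
Therefore p is inert.

inert


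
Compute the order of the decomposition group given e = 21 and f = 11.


|D_P| = e * f
= 21 * 11
= 231

231


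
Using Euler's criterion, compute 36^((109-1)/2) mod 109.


p = 109 is prime and the exponent is (p-1)/2 = 54, so by Euler's criterion 36^54 = (36/109) = +1 or -1 mod 109.
Compute by square-and-multiply:
  54 = 32 + 16 + 4 + 2 (binary 110110)
  Repeated squaring mod 109: 36^1 = 36, 36^2 = 97, 36^4 = 35, 36^8 = 26, 36^16 = 22, 36^32 = 48
  36^54 = 36^32 * 36^16 * 36^4 * 36^2 = 48 * 22 * 35 * 97 mod 109
    48 * 22 = 1056 = 75 mod 109
    75 * 35 = 2625 = 9 mod 109
    9 * 97 = 873 = 1 mod 109
  36^54 = 1 mod 109
Result 1: 36 is a quadratic residue mod 109.
36^54 mod 109 = 1

1


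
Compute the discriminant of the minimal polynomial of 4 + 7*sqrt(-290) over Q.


The element 4 + 7*sqrt(-290) has minimal polynomial:
x^2 - 8*x + 14226
Discriminant = (-8)^2 - 4*(14226)
= 64 - 56904
= -56840

-56840


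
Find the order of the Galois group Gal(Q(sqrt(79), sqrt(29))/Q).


The 2 square roots of distinct primes are multiplicatively independent over Q,
so [K:Q] = 2^2 and Gal(K/Q) is isomorphic to (Z/2Z)^2.
|Gal| = 2^2 = 4

4


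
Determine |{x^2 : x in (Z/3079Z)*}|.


For prime p, the number of non-zero quadratic residues is (p-1)/2.
= (3079-1)/2
= 1539

1539


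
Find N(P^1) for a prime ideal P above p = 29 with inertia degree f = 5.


N(P^a) = p^(a*f)
= 29^(1*5)
= 29^5
= 20511149

20511149


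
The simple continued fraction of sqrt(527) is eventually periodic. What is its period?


Run the CF algorithm for sqrt(527).
a_0 = floor(sqrt(527)) = 22; set m_0=0, q_0=1.
Recurrence: m' = q*a - m,  q' = (d - m'^2)/q,  a' = floor((a_0 + m')/q').
  step 1: m=22, q=43, a=1
  step 2: m=21, q=2, a=21
  step 3: m=21, q=43, a=1
  step 4: m=22, q=1, a=44
a_4 = 2*a_0 = 44, so the period closes here.
sqrt(527) = [22; 1, 21, 1, 44]
Period length = 4

4


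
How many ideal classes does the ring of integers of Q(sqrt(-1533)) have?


K = Q(sqrt(-1533)). d mod 4 = 3, so D = disc(K) = 4d = -6132
h(K) equals the number of primitive reduced positive-definite forms (a, b, c) = a*x^2 + b*x*y + c*y^2 with b^2 - 4ac = D,
where reduced means |b| <= a <= c, with b >= 0 whenever |b| = a or a = c, and primitive means gcd(a, b, c) = 1.
Reduced forces 3a^2 <= |D| = 6132, so 1 <= a <= 45; b must have the parity of D, and c = (b^2 - D)/(4a) must be an integer >= a.
Enumerate a = 1..45, b in [-a, a]:
  a=1: (1, 0, 1533)  [1]
  a=2: (2, 2, 767)  [1]
  a=3: (3, 0, 511)  [1]
  a=4..5: none
  a=6: (6, 6, 257)  [1]
  a=7: (7, 0, 219)  [1]
  a=8..12: none
  a=13: (13, -2, 118), (13, 2, 118)  [2]
  a=14: (14, 14, 113)  [1]
  a=15..18: none
  a=19: (19, -10, 82), (19, 10, 82)  [2]
  a=20: none
  a=21: (21, 0, 73)  [1]
  a=22: none
  a=23: (23, -20, 71), (23, 20, 71)  [2]
  a=24..25: none
  a=26: (26, -2, 59), (26, 2, 59)  [2]
  a=27..28: none
  a=29: (29, -4, 53), (29, 4, 53)  [2]
  a=30..36: none
  a=37: (37, -26, 46), (37, 26, 46)  [2]
  a=38: (38, -10, 41), (38, 10, 41)  [2]
  a=39: (39, -24, 43), (39, 24, 43)  [2]
  a=40..41: none
  a=42: (42, 42, 47)  [1]
  a=43..45: none
Total reduced forms: 1 + 1 + 1 + 1 + 1 + 2 + 1 + 2 + 1 + 2 + 2 + 2 + 2 + 2 + 2 + 1 = 24
h = 24

24


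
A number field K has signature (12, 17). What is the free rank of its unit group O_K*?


By Dirichlet's unit theorem:
rank = r1 + r2 - 1
= 12 + 17 - 1
= 28

28


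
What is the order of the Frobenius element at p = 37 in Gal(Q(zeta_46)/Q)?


The Frobenius at p in Gal(Q(zeta_n)/Q) = (Z/nZ)* is the class of p, so its order is ord_46(37), the smallest k >= 1 with 37^k = 1 mod 46.
n = 46 = 2 * 23, phi(46) = 22; the order divides phi(n).
Divisors of 22: 1, 2, 11, 22
Repeated squaring mod 46: 37^1 = 37, 37^2 = 35, 37^4 = 29, 37^8 = 13, 37^16 = 31
Test divisors in increasing order:
  k=1: 37^1 = 37 mod 46
  k=2: 37^2 = 35 mod 46
  k=11: 37^11 = 13 * 35 * 37 = 45 mod 46
  k=22: 37^22 = 31 * 29 * 35 = 1 mod 46  <- first divisor giving 1
Order = 22

22


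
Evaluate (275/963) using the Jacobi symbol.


Compute (275/963) via quadratic reciprocity:
  reciprocity: (275/963) -> -(963/275)
  reduce: (138/275)
  pull out 2: (2/275) = -1  (since 275 mod 8 = 3)
  reciprocity: (69/275) -> +(275/69)
  reduce: (68/69)
  pull out 2: (2/69) = -1  (since 69 mod 8 = 5)
  pull out 2: (2/69) = -1  (since 69 mod 8 = 5)
  reciprocity: (17/69) -> +(69/17)
  reduce: (1/17)
  (1/17) = 1
Product of signs = 1

1


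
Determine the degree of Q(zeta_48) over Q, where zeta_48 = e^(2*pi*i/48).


The degree equals Euler's totient phi(48).
48 = 2^4 * 3
phi(48) = 16

16


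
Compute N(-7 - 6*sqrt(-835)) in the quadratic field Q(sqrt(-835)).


N(a + b*sqrt(d)) = a^2 - d*b^2
= (-7)^2 - (-835)*(-6)^2
= 49 + 30060
= 30109

30109


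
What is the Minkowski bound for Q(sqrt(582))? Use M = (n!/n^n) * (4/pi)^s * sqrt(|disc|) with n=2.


d = 582, d mod 4 = 2, so disc(K) = 4d = 2328; |disc(K)| = 2328
Real quadratic field, so n = 2, s = r2 = 0, r1 = 2
M = (n!/n^n) * (4/pi)^s * sqrt(|disc(K)|) = (2!/2^2) * (4/pi)^0 * sqrt(2328)
= 0.5 * 1.000000 * 48.249352
= 24.1247

24.1247


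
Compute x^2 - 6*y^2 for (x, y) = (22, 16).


x^2 - d*y^2
= 22^2 - 6*16^2
= 484 - 1536
= -1052

-1052


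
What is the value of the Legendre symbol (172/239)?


p = 239 is prime, so compute (172/239) with the reciprocity algorithm (Jacobi-symbol steps: pull out 2s via (2/n), flip via reciprocity, reduce):
  pull out 2: (2/239) = +1  (since 239 mod 8 = 7)
  pull out 2: (2/239) = +1  (since 239 mod 8 = 7)
  reciprocity: (43/239) -> -(239/43)
  reduce: (24/43)
  pull out 2: (2/43) = -1  (since 43 mod 8 = 3)
  pull out 2: (2/43) = -1  (since 43 mod 8 = 3)
  pull out 2: (2/43) = -1  (since 43 mod 8 = 3)
  reciprocity: (3/43) -> -(43/3)
  reduce: (1/3)
  (1/3) = 1
Product of signs = -1
(172/239) = -1

-1


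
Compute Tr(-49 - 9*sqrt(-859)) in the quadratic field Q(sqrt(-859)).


Tr(a + b*sqrt(d)) = (a + b*sqrt(d)) + (a - b*sqrt(d)) = 2a
= 2 * (-49)
= -98

-98


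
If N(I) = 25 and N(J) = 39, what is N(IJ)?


N(IJ) = N(I) * N(J)
= 25 * 39
= 975

975


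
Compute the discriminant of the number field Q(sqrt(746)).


For K = Q(sqrt(d)) with d squarefree: disc(K) = d if d = 1 mod 4, and disc(K) = 4d if d = 2 or 3 mod 4.
Here d = 746, and d mod 4 = 2.
d = 2 mod 4, not 1 (O_K = Z[sqrt(d)]), so disc(K) = 4d = 4 * (746) = 2984

2984


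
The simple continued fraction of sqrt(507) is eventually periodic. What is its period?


Run the CF algorithm for sqrt(507).
a_0 = floor(sqrt(507)) = 22; set m_0=0, q_0=1.
Recurrence: m' = q*a - m,  q' = (d - m'^2)/q,  a' = floor((a_0 + m')/q').
  step 1: m=22, q=23, a=1
  step 2: m=1, q=22, a=1
  step 3: m=21, q=3, a=14
  step 4: m=21, q=22, a=1
  step 5: m=1, q=23, a=1
  step 6: m=22, q=1, a=44
a_6 = 2*a_0 = 44, so the period closes here.
sqrt(507) = [22; 1, 1, 14, 1, 1, 44]
Period length = 6

6


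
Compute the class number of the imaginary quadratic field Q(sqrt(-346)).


K = Q(sqrt(-346)). d mod 4 = 2, so D = disc(K) = 4d = -1384
h(K) equals the number of primitive reduced positive-definite forms (a, b, c) = a*x^2 + b*x*y + c*y^2 with b^2 - 4ac = D,
where reduced means |b| <= a <= c, with b >= 0 whenever |b| = a or a = c, and primitive means gcd(a, b, c) = 1.
Reduced forces 3a^2 <= |D| = 1384, so 1 <= a <= 21; b must have the parity of D, and c = (b^2 - D)/(4a) must be an integer >= a.
Enumerate a = 1..21, b in [-a, a]:
  a=1: (1, 0, 346)  [1]
  a=2: (2, 0, 173)  [1]
  a=3..4: none
  a=5: (5, -4, 70), (5, 4, 70)  [2]
  a=6: none
  a=7: (7, -4, 50), (7, 4, 50)  [2]
  a=8..9: none
  a=10: (10, -4, 35), (10, 4, 35)  [2]
  a=11..13: none
  a=14: (14, -4, 25), (14, 4, 25)  [2]
  a=15..21: none
Total reduced forms: 1 + 1 + 2 + 2 + 2 + 2 = 10
h = 10

10


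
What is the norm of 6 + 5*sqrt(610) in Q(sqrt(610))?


N(a + b*sqrt(d)) = a^2 - d*b^2
= (6)^2 - (610)*(5)^2
= 36 - 15250
= -15214

-15214


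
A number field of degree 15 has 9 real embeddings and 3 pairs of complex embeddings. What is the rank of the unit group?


By Dirichlet's unit theorem:
rank = r1 + r2 - 1
= 9 + 3 - 1
= 11

11


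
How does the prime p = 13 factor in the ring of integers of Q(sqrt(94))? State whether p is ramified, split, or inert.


K = Q(sqrt(94)). Since d mod 4 = 2, disc(K) = 376.
Check p | disc: 376 mod 13 = 12.
p does not divide disc. Compute Legendre symbol (d/p):
3^((13-1)/2) mod 13 = 1
(d/p) = 1, so p splits: (p) = P*P' with e=1, f=1, g=2.
Therefore p is split.

split


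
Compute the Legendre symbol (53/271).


p = 271 is prime, so compute (53/271) with the reciprocity algorithm (Jacobi-symbol steps: pull out 2s via (2/n), flip via reciprocity, reduce):
  reciprocity: (53/271) -> +(271/53)
  reduce: (6/53)
  pull out 2: (2/53) = -1  (since 53 mod 8 = 5)
  reciprocity: (3/53) -> +(53/3)
  reduce: (2/3)
  pull out 2: (2/3) = -1  (since 3 mod 8 = 3)
  (1/3) = 1
Product of signs = 1
(53/271) = 1

1


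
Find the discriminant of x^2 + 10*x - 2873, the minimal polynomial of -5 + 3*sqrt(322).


The element -5 + 3*sqrt(322) has minimal polynomial:
x^2 + 10*x - 2873
Discriminant = (10)^2 - 4*(-2873)
= 100 + 11492
= 11592

11592


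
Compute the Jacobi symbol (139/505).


Compute (139/505) via quadratic reciprocity:
  reciprocity: (139/505) -> +(505/139)
  reduce: (88/139)
  pull out 2: (2/139) = -1  (since 139 mod 8 = 3)
  pull out 2: (2/139) = -1  (since 139 mod 8 = 3)
  pull out 2: (2/139) = -1  (since 139 mod 8 = 3)
  reciprocity: (11/139) -> -(139/11)
  reduce: (7/11)
  reciprocity: (7/11) -> -(11/7)
  reduce: (4/7)
  pull out 2: (2/7) = +1  (since 7 mod 8 = 7)
  pull out 2: (2/7) = +1  (since 7 mod 8 = 7)
  (1/7) = 1
Product of signs = -1

-1


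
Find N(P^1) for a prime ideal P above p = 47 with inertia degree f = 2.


N(P^a) = p^(a*f)
= 47^(1*2)
= 47^2
= 2209

2209


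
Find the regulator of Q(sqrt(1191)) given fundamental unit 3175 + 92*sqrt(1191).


epsilon = 3175 + 92*sqrt(1191)
= 6349.9998
R = ln(6349.9998)
= 8.7562

8.7562


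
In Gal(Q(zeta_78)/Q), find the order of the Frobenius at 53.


The Frobenius at p in Gal(Q(zeta_n)/Q) = (Z/nZ)* is the class of p, so its order is ord_78(53), the smallest k >= 1 with 53^k = 1 mod 78.
n = 78 = 2 * 3 * 13, phi(78) = 24; the order divides phi(n).
Divisors of 24: 1, 2, 3, 4, 6, 8, 12, 24
Repeated squaring mod 78: 53^1 = 53, 53^2 = 1, 53^4 = 1, 53^8 = 1, 53^16 = 1
Test divisors in increasing order:
  k=1: 53^1 = 53 mod 78
  k=2: 53^2 = 1 mod 78  <- first divisor giving 1
Order = 2

2


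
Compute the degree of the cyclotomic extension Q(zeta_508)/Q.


The degree equals Euler's totient phi(508).
508 = 2^2 * 127
phi(508) = 252

252


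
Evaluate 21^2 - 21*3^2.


x^2 - d*y^2
= 21^2 - 21*3^2
= 441 - 189
= 252

252


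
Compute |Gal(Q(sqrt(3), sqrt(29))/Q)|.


The 2 square roots of distinct primes are multiplicatively independent over Q,
so [K:Q] = 2^2 and Gal(K/Q) is isomorphic to (Z/2Z)^2.
|Gal| = 2^2 = 4

4


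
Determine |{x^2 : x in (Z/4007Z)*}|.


For prime p, the number of non-zero quadratic residues is (p-1)/2.
= (4007-1)/2
= 2003

2003


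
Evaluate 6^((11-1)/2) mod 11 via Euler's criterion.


p = 11 is prime and the exponent is (p-1)/2 = 5, so by Euler's criterion 6^5 = (6/11) = +1 or -1 mod 11.
Compute by square-and-multiply:
  5 = 4 + 1 (binary 101)
  Repeated squaring mod 11: 6^1 = 6, 6^2 = 3, 6^4 = 9
  6^5 = 6^4 * 6^1 = 9 * 6 mod 11
    9 * 6 = 54 = 10 mod 11
  6^5 = 10 mod 11
Result 10 = p - 1 = -1 mod 11: 6 is a quadratic non-residue mod 11. As a residue in [0, p-1] the value is 10.
6^5 mod 11 = 10

10


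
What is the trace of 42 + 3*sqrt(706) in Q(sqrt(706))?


Tr(a + b*sqrt(d)) = (a + b*sqrt(d)) + (a - b*sqrt(d)) = 2a
= 2 * (42)
= 84

84


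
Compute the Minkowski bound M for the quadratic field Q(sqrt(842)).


d = 842, d mod 4 = 2, so disc(K) = 4d = 3368; |disc(K)| = 3368
Real quadratic field, so n = 2, s = r2 = 0, r1 = 2
M = (n!/n^n) * (4/pi)^s * sqrt(|disc(K)|) = (2!/2^2) * (4/pi)^0 * sqrt(3368)
= 0.5 * 1.000000 * 58.034473
= 29.0172

29.0172


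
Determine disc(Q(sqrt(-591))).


For K = Q(sqrt(d)) with d squarefree: disc(K) = d if d = 1 mod 4, and disc(K) = 4d if d = 2 or 3 mod 4.
Here d = -591, and d mod 4 = 1.
d = 1 mod 4 (O_K = Z[(1+sqrt(d))/2]), so disc(K) = d = -591

-591


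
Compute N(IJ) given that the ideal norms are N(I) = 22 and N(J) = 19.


N(IJ) = N(I) * N(J)
= 22 * 19
= 418

418


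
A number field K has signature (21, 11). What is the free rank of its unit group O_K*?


By Dirichlet's unit theorem:
rank = r1 + r2 - 1
= 21 + 11 - 1
= 31

31


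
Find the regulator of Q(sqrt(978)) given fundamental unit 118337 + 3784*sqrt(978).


epsilon = 118337 + 3784*sqrt(978)
= 236674.0000
R = ln(236674.0000)
= 12.3744

12.3744


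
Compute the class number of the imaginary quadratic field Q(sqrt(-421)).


K = Q(sqrt(-421)). d mod 4 = 3, so D = disc(K) = 4d = -1684
h(K) equals the number of primitive reduced positive-definite forms (a, b, c) = a*x^2 + b*x*y + c*y^2 with b^2 - 4ac = D,
where reduced means |b| <= a <= c, with b >= 0 whenever |b| = a or a = c, and primitive means gcd(a, b, c) = 1.
Reduced forces 3a^2 <= |D| = 1684, so 1 <= a <= 23; b must have the parity of D, and c = (b^2 - D)/(4a) must be an integer >= a.
Enumerate a = 1..23, b in [-a, a]:
  a=1: (1, 0, 421)  [1]
  a=2: (2, 2, 211)  [1]
  a=3..4: none
  a=5: (5, -4, 85), (5, 4, 85)  [2]
  a=6..9: none
  a=10: (10, -6, 43), (10, 6, 43)  [2]
  a=11..16: none
  a=17: (17, -4, 25), (17, 4, 25)  [2]
  a=18: none
  a=19: (19, -8, 23), (19, 8, 23)  [2]
  a=20..23: none
Total reduced forms: 1 + 1 + 2 + 2 + 2 + 2 = 10
h = 10

10


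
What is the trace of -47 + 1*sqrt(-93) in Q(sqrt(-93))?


Tr(a + b*sqrt(d)) = (a + b*sqrt(d)) + (a - b*sqrt(d)) = 2a
= 2 * (-47)
= -94

-94


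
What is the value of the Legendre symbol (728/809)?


p = 809 is prime, so compute (728/809) with the reciprocity algorithm (Jacobi-symbol steps: pull out 2s via (2/n), flip via reciprocity, reduce):
  pull out 2: (2/809) = +1  (since 809 mod 8 = 1)
  pull out 2: (2/809) = +1  (since 809 mod 8 = 1)
  pull out 2: (2/809) = +1  (since 809 mod 8 = 1)
  reciprocity: (91/809) -> +(809/91)
  reduce: (81/91)
  reciprocity: (81/91) -> +(91/81)
  reduce: (10/81)
  pull out 2: (2/81) = +1  (since 81 mod 8 = 1)
  reciprocity: (5/81) -> +(81/5)
  reduce: (1/5)
  (1/5) = 1
Product of signs = 1
(728/809) = 1

1


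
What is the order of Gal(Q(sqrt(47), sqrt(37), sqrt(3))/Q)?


The 3 square roots of distinct primes are multiplicatively independent over Q,
so [K:Q] = 2^3 and Gal(K/Q) is isomorphic to (Z/2Z)^3.
|Gal| = 2^3 = 8

8


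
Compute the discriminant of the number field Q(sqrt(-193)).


For K = Q(sqrt(d)) with d squarefree: disc(K) = d if d = 1 mod 4, and disc(K) = 4d if d = 2 or 3 mod 4.
Here d = -193, and d mod 4 = 3.
d = 3 mod 4, not 1 (O_K = Z[sqrt(d)]), so disc(K) = 4d = 4 * (-193) = -772

-772


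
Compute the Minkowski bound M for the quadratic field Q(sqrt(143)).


d = 143, d mod 4 = 3, so disc(K) = 4d = 572; |disc(K)| = 572
Real quadratic field, so n = 2, s = r2 = 0, r1 = 2
M = (n!/n^n) * (4/pi)^s * sqrt(|disc(K)|) = (2!/2^2) * (4/pi)^0 * sqrt(572)
= 0.5 * 1.000000 * 23.916521
= 11.9583

11.9583


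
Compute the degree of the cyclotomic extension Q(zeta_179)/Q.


The degree equals Euler's totient phi(179).
179 = 179
phi(179) = 178

178


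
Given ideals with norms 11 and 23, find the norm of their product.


N(IJ) = N(I) * N(J)
= 11 * 23
= 253

253


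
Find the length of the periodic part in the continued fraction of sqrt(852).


Run the CF algorithm for sqrt(852).
a_0 = floor(sqrt(852)) = 29; set m_0=0, q_0=1.
Recurrence: m' = q*a - m,  q' = (d - m'^2)/q,  a' = floor((a_0 + m')/q').
  step 1: m=29, q=11, a=5
  step 2: m=26, q=16, a=3
  step 3: m=22, q=23, a=2
  step 4: m=24, q=12, a=4
  step 5: m=24, q=23, a=2
  step 6: m=22, q=16, a=3
  step 7: m=26, q=11, a=5
  step 8: m=29, q=1, a=58
a_8 = 2*a_0 = 58, so the period closes here.
sqrt(852) = [29; 5, 3, 2, 4, 2, 3, 5, 58]
Period length = 8

8


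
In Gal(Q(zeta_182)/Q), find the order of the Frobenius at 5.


The Frobenius at p in Gal(Q(zeta_n)/Q) = (Z/nZ)* is the class of p, so its order is ord_182(5), the smallest k >= 1 with 5^k = 1 mod 182.
n = 182 = 2 * 7 * 13, phi(182) = 72; the order divides phi(n).
Divisors of 72: 1, 2, 3, 4, 6, 8, 9, 12, 18, 24, 36, 72
Repeated squaring mod 182: 5^1 = 5, 5^2 = 25, 5^4 = 79, 5^8 = 53, 5^16 = 79, 5^32 = 53, 5^64 = 79
Test divisors in increasing order:
  k=1: 5^1 = 5 mod 182
  k=2: 5^2 = 25 mod 182
  k=3: 5^3 = 25 * 5 = 125 mod 182
  k=4: 5^4 = 79 mod 182
  k=6: 5^6 = 79 * 25 = 155 mod 182
  k=8: 5^8 = 53 mod 182
  k=9: 5^9 = 53 * 5 = 83 mod 182
  k=12: 5^12 = 53 * 79 = 1 mod 182  <- first divisor giving 1
Order = 12

12


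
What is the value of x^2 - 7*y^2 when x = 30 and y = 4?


x^2 - d*y^2
= 30^2 - 7*4^2
= 900 - 112
= 788

788


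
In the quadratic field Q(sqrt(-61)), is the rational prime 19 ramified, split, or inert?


K = Q(sqrt(-61)). Since d mod 4 = 3, disc(K) = -244.
Check p | disc: -244 mod 19 = 3.
p does not divide disc. Compute Legendre symbol (d/p):
15^((19-1)/2) mod 19 = -1
(d/p) = -1, so p is inert: (p) stays prime with e=1, f=2, g=1.
Therefore p is inert.

inert


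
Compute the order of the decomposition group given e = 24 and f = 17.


|D_P| = e * f
= 24 * 17
= 408

408


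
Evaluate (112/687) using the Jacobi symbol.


Compute (112/687) via quadratic reciprocity:
  pull out 2: (2/687) = +1  (since 687 mod 8 = 7)
  pull out 2: (2/687) = +1  (since 687 mod 8 = 7)
  pull out 2: (2/687) = +1  (since 687 mod 8 = 7)
  pull out 2: (2/687) = +1  (since 687 mod 8 = 7)
  reciprocity: (7/687) -> -(687/7)
  reduce: (1/7)
  (1/7) = 1
Product of signs = -1

-1


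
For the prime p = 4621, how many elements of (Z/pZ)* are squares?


For prime p, the number of non-zero quadratic residues is (p-1)/2.
= (4621-1)/2
= 2310

2310


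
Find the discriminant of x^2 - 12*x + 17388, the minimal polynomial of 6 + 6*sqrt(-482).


The element 6 + 6*sqrt(-482) has minimal polynomial:
x^2 - 12*x + 17388
Discriminant = (-12)^2 - 4*(17388)
= 144 - 69552
= -69408

-69408


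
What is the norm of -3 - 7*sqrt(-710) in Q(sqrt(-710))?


N(a + b*sqrt(d)) = a^2 - d*b^2
= (-3)^2 - (-710)*(-7)^2
= 9 + 34790
= 34799

34799


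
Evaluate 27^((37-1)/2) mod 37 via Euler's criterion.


p = 37 is prime and the exponent is (p-1)/2 = 18, so by Euler's criterion 27^18 = (27/37) = +1 or -1 mod 37.
Compute by square-and-multiply:
  18 = 16 + 2 (binary 10010)
  Repeated squaring mod 37: 27^1 = 27, 27^2 = 26, 27^4 = 10, 27^8 = 26, 27^16 = 10
  27^18 = 27^16 * 27^2 = 10 * 26 mod 37
    10 * 26 = 260 = 1 mod 37
  27^18 = 1 mod 37
Result 1: 27 is a quadratic residue mod 37.
27^18 mod 37 = 1

1


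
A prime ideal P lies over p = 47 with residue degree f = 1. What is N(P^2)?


N(P^a) = p^(a*f)
= 47^(2*1)
= 47^2
= 2209

2209


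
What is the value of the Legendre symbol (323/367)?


p = 367 is prime, so compute (323/367) with the reciprocity algorithm (Jacobi-symbol steps: pull out 2s via (2/n), flip via reciprocity, reduce):
  reciprocity: (323/367) -> -(367/323)
  reduce: (44/323)
  pull out 2: (2/323) = -1  (since 323 mod 8 = 3)
  pull out 2: (2/323) = -1  (since 323 mod 8 = 3)
  reciprocity: (11/323) -> -(323/11)
  reduce: (4/11)
  pull out 2: (2/11) = -1  (since 11 mod 8 = 3)
  pull out 2: (2/11) = -1  (since 11 mod 8 = 3)
  (1/11) = 1
Product of signs = 1
(323/367) = 1

1


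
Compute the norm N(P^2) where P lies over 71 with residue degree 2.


N(P^a) = p^(a*f)
= 71^(2*2)
= 71^4
= 25411681

25411681


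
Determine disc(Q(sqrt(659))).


For K = Q(sqrt(d)) with d squarefree: disc(K) = d if d = 1 mod 4, and disc(K) = 4d if d = 2 or 3 mod 4.
Here d = 659, and d mod 4 = 3.
d = 3 mod 4, not 1 (O_K = Z[sqrt(d)]), so disc(K) = 4d = 4 * (659) = 2636

2636


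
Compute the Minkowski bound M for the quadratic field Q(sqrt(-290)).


d = -290, d mod 4 = 2, so disc(K) = 4d = -1160; |disc(K)| = 1160
Imaginary quadratic field, so n = 2, s = r2 = 1, r1 = 0
M = (n!/n^n) * (4/pi)^s * sqrt(|disc(K)|) = (2!/2^2) * (4/pi)^1 * sqrt(1160)
= 0.5 * 1.273240 * 34.058773
= 21.6825

21.6825


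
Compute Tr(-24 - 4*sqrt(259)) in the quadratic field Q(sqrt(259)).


Tr(a + b*sqrt(d)) = (a + b*sqrt(d)) + (a - b*sqrt(d)) = 2a
= 2 * (-24)
= -48

-48


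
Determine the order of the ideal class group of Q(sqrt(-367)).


K = Q(sqrt(-367)). d mod 4 = 1, so D = disc(K) = d = -367
h(K) equals the number of primitive reduced positive-definite forms (a, b, c) = a*x^2 + b*x*y + c*y^2 with b^2 - 4ac = D,
where reduced means |b| <= a <= c, with b >= 0 whenever |b| = a or a = c, and primitive means gcd(a, b, c) = 1.
Reduced forces 3a^2 <= |D| = 367, so 1 <= a <= 11; b must have the parity of D, and c = (b^2 - D)/(4a) must be an integer >= a.
Enumerate a = 1..11, b in [-a, a]:
  a=1: (1, 1, 92)  [1]
  a=2: (2, -1, 46), (2, 1, 46)  [2]
  a=3: none
  a=4: (4, -1, 23), (4, 1, 23)  [2]
  a=5..6: none
  a=7: (7, -5, 14), (7, 5, 14)  [2]
  a=8: (8, -7, 13), (8, 7, 13)  [2]
  a=9..11: none
Total reduced forms: 1 + 2 + 2 + 2 + 2 = 9
h = 9

9


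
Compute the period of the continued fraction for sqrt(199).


Run the CF algorithm for sqrt(199).
a_0 = floor(sqrt(199)) = 14; set m_0=0, q_0=1.
Recurrence: m' = q*a - m,  q' = (d - m'^2)/q,  a' = floor((a_0 + m')/q').
  step 1: m=14, q=3, a=9
  step 2: m=13, q=10, a=2
  step 3: m=7, q=15, a=1
  step 4: m=8, q=9, a=2
  step 5: m=10, q=11, a=2
  step 6: m=12, q=5, a=5
  step 7: m=13, q=6, a=4
  step 8: m=11, q=13, a=1
  step 9: m=2, q=15, a=1
  step 10: m=13, q=2, a=13
  step 11: m=13, q=15, a=1
  step 12: m=2, q=13, a=1
  step 13: m=11, q=6, a=4
  step 14: m=13, q=5, a=5
  step 15: m=12, q=11, a=2
  step 16: m=10, q=9, a=2
  step 17: m=8, q=15, a=1
  step 18: m=7, q=10, a=2
  step 19: m=13, q=3, a=9
  step 20: m=14, q=1, a=28
a_20 = 2*a_0 = 28, so the period closes here.
sqrt(199) = [14; 9, 2, 1, 2, 2, 5, 4, 1, 1, 13, 1, 1, 4, 5, 2, 2, 1, 2, 9, 28]
Period length = 20

20


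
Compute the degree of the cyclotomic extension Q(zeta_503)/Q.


The degree equals Euler's totient phi(503).
503 = 503
phi(503) = 502

502


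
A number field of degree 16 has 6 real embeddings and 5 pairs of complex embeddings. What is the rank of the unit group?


By Dirichlet's unit theorem:
rank = r1 + r2 - 1
= 6 + 5 - 1
= 10

10


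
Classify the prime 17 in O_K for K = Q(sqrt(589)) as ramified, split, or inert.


K = Q(sqrt(589)). Since d mod 4 = 1, disc(K) = 589.
Check p | disc: 589 mod 17 = 11.
p does not divide disc. Compute Legendre symbol (d/p):
11^((17-1)/2) mod 17 = -1
(d/p) = -1, so p is inert: (p) stays prime with e=1, f=2, g=1.
Therefore p is inert.

inert


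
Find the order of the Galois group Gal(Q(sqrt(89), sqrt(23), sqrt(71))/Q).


The 3 square roots of distinct primes are multiplicatively independent over Q,
so [K:Q] = 2^3 and Gal(K/Q) is isomorphic to (Z/2Z)^3.
|Gal| = 2^3 = 8

8


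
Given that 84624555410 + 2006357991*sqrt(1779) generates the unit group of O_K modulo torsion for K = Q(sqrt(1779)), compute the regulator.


epsilon = 84624555410 + 2006357991*sqrt(1779)
= 1.6925e+11
R = ln(1.6925e+11)
= 25.8546

25.8546


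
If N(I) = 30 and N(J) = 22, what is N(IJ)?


N(IJ) = N(I) * N(J)
= 30 * 22
= 660

660


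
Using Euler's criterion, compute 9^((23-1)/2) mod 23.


p = 23 is prime and the exponent is (p-1)/2 = 11, so by Euler's criterion 9^11 = (9/23) = +1 or -1 mod 23.
Compute by square-and-multiply:
  11 = 8 + 2 + 1 (binary 1011)
  Repeated squaring mod 23: 9^1 = 9, 9^2 = 12, 9^4 = 6, 9^8 = 13
  9^11 = 9^8 * 9^2 * 9^1 = 13 * 12 * 9 mod 23
    13 * 12 = 156 = 18 mod 23
    18 * 9 = 162 = 1 mod 23
  9^11 = 1 mod 23
Result 1: 9 is a quadratic residue mod 23.
9^11 mod 23 = 1

1


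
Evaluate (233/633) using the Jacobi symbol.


Compute (233/633) via quadratic reciprocity:
  reciprocity: (233/633) -> +(633/233)
  reduce: (167/233)
  reciprocity: (167/233) -> +(233/167)
  reduce: (66/167)
  pull out 2: (2/167) = +1  (since 167 mod 8 = 7)
  reciprocity: (33/167) -> +(167/33)
  reduce: (2/33)
  pull out 2: (2/33) = +1  (since 33 mod 8 = 1)
  (1/33) = 1
Product of signs = 1

1


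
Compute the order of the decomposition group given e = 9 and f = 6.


|D_P| = e * f
= 9 * 6
= 54

54


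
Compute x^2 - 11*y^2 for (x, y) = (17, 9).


x^2 - d*y^2
= 17^2 - 11*9^2
= 289 - 891
= -602

-602


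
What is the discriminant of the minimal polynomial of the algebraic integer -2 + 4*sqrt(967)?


The element -2 + 4*sqrt(967) has minimal polynomial:
x^2 + 4*x - 15468
Discriminant = (4)^2 - 4*(-15468)
= 16 + 61872
= 61888

61888


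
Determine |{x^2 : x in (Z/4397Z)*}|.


For prime p, the number of non-zero quadratic residues is (p-1)/2.
= (4397-1)/2
= 2198

2198


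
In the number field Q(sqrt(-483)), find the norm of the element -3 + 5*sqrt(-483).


N(a + b*sqrt(d)) = a^2 - d*b^2
= (-3)^2 - (-483)*(5)^2
= 9 + 12075
= 12084

12084


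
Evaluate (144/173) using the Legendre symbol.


p = 173 is prime, so compute (144/173) with the reciprocity algorithm (Jacobi-symbol steps: pull out 2s via (2/n), flip via reciprocity, reduce):
  pull out 2: (2/173) = -1  (since 173 mod 8 = 5)
  pull out 2: (2/173) = -1  (since 173 mod 8 = 5)
  pull out 2: (2/173) = -1  (since 173 mod 8 = 5)
  pull out 2: (2/173) = -1  (since 173 mod 8 = 5)
  reciprocity: (9/173) -> +(173/9)
  reduce: (2/9)
  pull out 2: (2/9) = +1  (since 9 mod 8 = 1)
  (1/9) = 1
Product of signs = 1
(144/173) = 1

1


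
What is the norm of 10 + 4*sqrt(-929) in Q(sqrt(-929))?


N(a + b*sqrt(d)) = a^2 - d*b^2
= (10)^2 - (-929)*(4)^2
= 100 + 14864
= 14964

14964


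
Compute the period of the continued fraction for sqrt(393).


Run the CF algorithm for sqrt(393).
a_0 = floor(sqrt(393)) = 19; set m_0=0, q_0=1.
Recurrence: m' = q*a - m,  q' = (d - m'^2)/q,  a' = floor((a_0 + m')/q').
  step 1: m=19, q=32, a=1
  step 2: m=13, q=7, a=4
  step 3: m=15, q=24, a=1
  step 4: m=9, q=13, a=2
  step 5: m=17, q=8, a=4
  step 6: m=15, q=21, a=1
  step 7: m=6, q=17, a=1
  step 8: m=11, q=16, a=1
  step 9: m=5, q=23, a=1
  step 10: m=18, q=3, a=12
  step 11: m=18, q=23, a=1
  step 12: m=5, q=16, a=1
  step 13: m=11, q=17, a=1
  step 14: m=6, q=21, a=1
  step 15: m=15, q=8, a=4
  step 16: m=17, q=13, a=2
  step 17: m=9, q=24, a=1
  step 18: m=15, q=7, a=4
  step 19: m=13, q=32, a=1
  step 20: m=19, q=1, a=38
a_20 = 2*a_0 = 38, so the period closes here.
sqrt(393) = [19; 1, 4, 1, 2, 4, 1, 1, 1, 1, 12, 1, 1, 1, 1, 4, 2, 1, 4, 1, 38]
Period length = 20

20


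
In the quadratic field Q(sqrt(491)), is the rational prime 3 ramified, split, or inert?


K = Q(sqrt(491)). Since d mod 4 = 3, disc(K) = 1964.
Check p | disc: 1964 mod 3 = 2.
p does not divide disc. Compute Legendre symbol (d/p):
2^((3-1)/2) mod 3 = -1
(d/p) = -1, so p is inert: (p) stays prime with e=1, f=2, g=1.
Therefore p is inert.

inert


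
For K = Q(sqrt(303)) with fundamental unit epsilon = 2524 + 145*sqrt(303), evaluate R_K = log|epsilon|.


epsilon = 2524 + 145*sqrt(303)
= 5047.9998
R = ln(5047.9998)
= 8.5267

8.5267


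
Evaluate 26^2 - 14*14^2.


x^2 - d*y^2
= 26^2 - 14*14^2
= 676 - 2744
= -2068

-2068


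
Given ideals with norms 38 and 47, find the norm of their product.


N(IJ) = N(I) * N(J)
= 38 * 47
= 1786

1786


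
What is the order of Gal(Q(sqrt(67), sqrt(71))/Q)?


The 2 square roots of distinct primes are multiplicatively independent over Q,
so [K:Q] = 2^2 and Gal(K/Q) is isomorphic to (Z/2Z)^2.
|Gal| = 2^2 = 4

4


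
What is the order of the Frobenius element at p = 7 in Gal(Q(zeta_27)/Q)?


The Frobenius at p in Gal(Q(zeta_n)/Q) = (Z/nZ)* is the class of p, so its order is ord_27(7), the smallest k >= 1 with 7^k = 1 mod 27.
n = 27 = 3^3, phi(27) = 18; the order divides phi(n).
Divisors of 18: 1, 2, 3, 6, 9, 18
Repeated squaring mod 27: 7^1 = 7, 7^2 = 22, 7^4 = 25, 7^8 = 4, 7^16 = 16
Test divisors in increasing order:
  k=1: 7^1 = 7 mod 27
  k=2: 7^2 = 22 mod 27
  k=3: 7^3 = 22 * 7 = 19 mod 27
  k=6: 7^6 = 25 * 22 = 10 mod 27
  k=9: 7^9 = 4 * 7 = 1 mod 27  <- first divisor giving 1
Order = 9

9


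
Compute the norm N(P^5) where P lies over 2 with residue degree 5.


N(P^a) = p^(a*f)
= 2^(5*5)
= 2^25
= 33554432

33554432


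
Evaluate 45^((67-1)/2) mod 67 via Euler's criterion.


p = 67 is prime and the exponent is (p-1)/2 = 33, so by Euler's criterion 45^33 = (45/67) = +1 or -1 mod 67.
Compute by square-and-multiply:
  33 = 32 + 1 (binary 100001)
  Repeated squaring mod 67: 45^1 = 45, 45^2 = 15, 45^4 = 24, 45^8 = 40, 45^16 = 59, 45^32 = 64
  45^33 = 45^32 * 45^1 = 64 * 45 mod 67
    64 * 45 = 2880 = 66 mod 67
  45^33 = 66 mod 67
Result 66 = p - 1 = -1 mod 67: 45 is a quadratic non-residue mod 67. As a residue in [0, p-1] the value is 66.
45^33 mod 67 = 66

66


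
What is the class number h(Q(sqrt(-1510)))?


K = Q(sqrt(-1510)). d mod 4 = 2, so D = disc(K) = 4d = -6040
h(K) equals the number of primitive reduced positive-definite forms (a, b, c) = a*x^2 + b*x*y + c*y^2 with b^2 - 4ac = D,
where reduced means |b| <= a <= c, with b >= 0 whenever |b| = a or a = c, and primitive means gcd(a, b, c) = 1.
Reduced forces 3a^2 <= |D| = 6040, so 1 <= a <= 44; b must have the parity of D, and c = (b^2 - D)/(4a) must be an integer >= a.
Enumerate a = 1..44, b in [-a, a]:
  a=1: (1, 0, 1510)  [1]
  a=2: (2, 0, 755)  [1]
  a=3..4: none
  a=5: (5, 0, 302)  [1]
  a=6: none
  a=7: (7, -6, 217), (7, 6, 217)  [2]
  a=8..9: none
  a=10: (10, 0, 151)  [1]
  a=11..13: none
  a=14: (14, -8, 109), (14, 8, 109)  [2]
  a=15..22: none
  a=23: (23, -20, 70), (23, 20, 70)  [2]
  a=24..30: none
  a=31: (31, -6, 49), (31, 6, 49)  [2]
  a=32..34: none
  a=35: (35, -20, 46), (35, 20, 46)  [2]
  a=36: none
  a=37: (37, -18, 43), (37, 18, 43)  [2]
  a=38..44: none
Total reduced forms: 1 + 1 + 1 + 2 + 1 + 2 + 2 + 2 + 2 + 2 = 16
h = 16

16


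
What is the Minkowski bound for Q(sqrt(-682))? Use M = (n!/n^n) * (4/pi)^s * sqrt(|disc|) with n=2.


d = -682, d mod 4 = 2, so disc(K) = 4d = -2728; |disc(K)| = 2728
Imaginary quadratic field, so n = 2, s = r2 = 1, r1 = 0
M = (n!/n^n) * (4/pi)^s * sqrt(|disc(K)|) = (2!/2^2) * (4/pi)^1 * sqrt(2728)
= 0.5 * 1.273240 * 52.230259
= 33.2508

33.2508


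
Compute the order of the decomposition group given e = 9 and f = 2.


|D_P| = e * f
= 9 * 2
= 18

18


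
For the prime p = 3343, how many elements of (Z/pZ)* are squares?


For prime p, the number of non-zero quadratic residues is (p-1)/2.
= (3343-1)/2
= 1671

1671


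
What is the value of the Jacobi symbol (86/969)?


Compute (86/969) via quadratic reciprocity:
  pull out 2: (2/969) = +1  (since 969 mod 8 = 1)
  reciprocity: (43/969) -> +(969/43)
  reduce: (23/43)
  reciprocity: (23/43) -> -(43/23)
  reduce: (20/23)
  pull out 2: (2/23) = +1  (since 23 mod 8 = 7)
  pull out 2: (2/23) = +1  (since 23 mod 8 = 7)
  reciprocity: (5/23) -> +(23/5)
  reduce: (3/5)
  reciprocity: (3/5) -> +(5/3)
  reduce: (2/3)
  pull out 2: (2/3) = -1  (since 3 mod 8 = 3)
  (1/3) = 1
Product of signs = 1

1
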